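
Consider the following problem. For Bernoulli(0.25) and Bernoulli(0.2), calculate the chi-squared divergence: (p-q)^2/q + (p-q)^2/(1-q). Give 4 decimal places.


Chi-squared divergence between Bernoulli distributions:
chi^2 = (p-q)^2/q + (p-q)^2/(1-q).
p = 0.25, q = 0.2, p-q = 0.05.
(p-q)^2 = 0.0025.
term1 = 0.0025/0.2 = 0.0125.
term2 = 0.0025/0.8 = 0.003125.
chi^2 = 0.0125 + 0.003125 = 0.0156

0.0156


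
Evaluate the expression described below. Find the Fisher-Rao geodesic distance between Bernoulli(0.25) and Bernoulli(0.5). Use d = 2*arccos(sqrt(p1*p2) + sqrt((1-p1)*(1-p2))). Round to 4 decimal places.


Geodesic distance on Bernoulli manifold:
d(p1,p2) = 2*arccos(sqrt(p1*p2) + sqrt((1-p1)*(1-p2))).
sqrt(p1*p2) = sqrt(0.25*0.5) = 0.353553.
sqrt((1-p1)*(1-p2)) = sqrt(0.75*0.5) = 0.612372.
arg = 0.353553 + 0.612372 = 0.965926.
d = 2*arccos(0.965926) = 0.5236

0.5236


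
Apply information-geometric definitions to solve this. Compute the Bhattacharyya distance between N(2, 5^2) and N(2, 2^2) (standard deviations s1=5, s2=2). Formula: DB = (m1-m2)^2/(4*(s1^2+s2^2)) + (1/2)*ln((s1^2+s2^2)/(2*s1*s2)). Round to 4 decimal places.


Bhattacharyya distance between two Gaussians:
DB = (m1-m2)^2/(4*(s1^2+s2^2)) + (1/2)*ln((s1^2+s2^2)/(2*s1*s2)).
(m1-m2)^2 = (0)^2 = 0.
s1^2+s2^2 = 25 + 4 = 29.
term1 = 0/116 = 0.0.
term2 = 0.5*ln(29/20.0) = 0.185782.
DB = 0.0 + 0.185782 = 0.1858

0.1858


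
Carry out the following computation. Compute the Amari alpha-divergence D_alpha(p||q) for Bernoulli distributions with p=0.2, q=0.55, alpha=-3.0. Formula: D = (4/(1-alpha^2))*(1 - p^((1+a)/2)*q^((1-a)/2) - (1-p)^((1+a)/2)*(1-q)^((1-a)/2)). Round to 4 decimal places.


Amari alpha-divergence:
D = (4/(1-alpha^2))*(1 - p^((1+a)/2)*q^((1-a)/2) - (1-p)^((1+a)/2)*(1-q)^((1-a)/2)).
alpha = -3.0, p = 0.2, q = 0.55.
e1 = (1+alpha)/2 = -1.0, e2 = (1-alpha)/2 = 2.0.
t1 = p^e1 * q^e2 = 0.2^-1.0 * 0.55^2.0 = 1.5125.
t2 = (1-p)^e1 * (1-q)^e2 = 0.8^-1.0 * 0.45^2.0 = 0.253125.
4/(1-alpha^2) = -0.5.
D = -0.5*(1 - 1.5125 - 0.253125) = 0.3828

0.3828


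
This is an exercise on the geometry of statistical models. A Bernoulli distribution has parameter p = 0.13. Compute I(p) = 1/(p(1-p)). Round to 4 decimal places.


For Bernoulli(p), Fisher information is I(p) = 1/(p*(1-p)).
p = 0.13, 1-p = 0.87.
p*(1-p) = 0.1131.
I(p) = 1/0.1131 = 8.8417

8.8417


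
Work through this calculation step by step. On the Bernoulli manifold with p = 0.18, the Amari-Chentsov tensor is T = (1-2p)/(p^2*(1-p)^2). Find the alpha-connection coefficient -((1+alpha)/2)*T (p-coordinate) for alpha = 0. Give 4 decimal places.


Skewness (Amari-Chentsov) tensor: T = (1-2p)/(p^2*(1-p)^2).
p = 0.18, 1-2p = 0.64, p^2 = 0.0324, (1-p)^2 = 0.6724.
T = 0.64/(0.0324 * 0.6724) = 29.376988.
In the p-coordinate, Gamma^(alpha) = Gamma^(0) - (alpha/2)*T with Gamma^(0) = (1/2)*g'(p) = -T/2,
so Gamma^(alpha) = -((1+alpha)/2)*T.
alpha = 0, -(1+alpha)/2 = -0.5.
Gamma = -0.5 * 29.376988 = -14.6885

-14.6885


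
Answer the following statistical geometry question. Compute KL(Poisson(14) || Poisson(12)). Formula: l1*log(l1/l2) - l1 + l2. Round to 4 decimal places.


KL divergence for Poisson:
KL = l1*log(l1/l2) - l1 + l2.
l1 = 14, l2 = 12.
log(14/12) = 0.154151.
l1*log(l1/l2) = 14 * 0.154151 = 2.15811.
KL = 2.15811 - 14 + 12 = 0.1581

0.1581


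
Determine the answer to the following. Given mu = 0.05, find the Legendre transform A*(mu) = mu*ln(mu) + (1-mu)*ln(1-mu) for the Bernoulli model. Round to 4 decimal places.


Legendre transform for Bernoulli:
A*(mu) = mu*log(mu) + (1-mu)*log(1-mu).
mu = 0.05, 1-mu = 0.95.
mu*log(mu) = 0.05*log(0.05) = -0.149787.
(1-mu)*log(1-mu) = 0.95*log(0.95) = -0.048729.
A* = -0.149787 + -0.048729 = -0.1985

-0.1985


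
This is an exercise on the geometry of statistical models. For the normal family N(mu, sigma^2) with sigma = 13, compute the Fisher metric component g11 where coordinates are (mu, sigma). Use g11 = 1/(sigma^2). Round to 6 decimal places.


For the 2-parameter normal family, the Fisher metric has:
  g11 = 1/sigma^2, g22 = 2/sigma^2.
sigma = 13, sigma^2 = 169.
g11 = 0.005917

0.005917


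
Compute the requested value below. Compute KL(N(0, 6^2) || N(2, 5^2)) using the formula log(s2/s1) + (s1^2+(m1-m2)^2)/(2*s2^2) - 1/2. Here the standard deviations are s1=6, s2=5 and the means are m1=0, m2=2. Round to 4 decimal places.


KL divergence between normal distributions:
KL = log(s2/s1) + (s1^2 + (m1-m2)^2)/(2*s2^2) - 1/2.
log(5/6) = -0.182322.
(6^2 + (0-2)^2)/(2*5^2) = (36 + 4)/50 = 0.8.
KL = -0.182322 + 0.8 - 0.5 = 0.1177

0.1177


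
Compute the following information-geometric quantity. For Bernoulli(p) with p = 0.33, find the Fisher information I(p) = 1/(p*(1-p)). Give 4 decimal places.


For Bernoulli(p), Fisher information is I(p) = 1/(p*(1-p)).
p = 0.33, 1-p = 0.67.
p*(1-p) = 0.2211.
I(p) = 1/0.2211 = 4.5228

4.5228


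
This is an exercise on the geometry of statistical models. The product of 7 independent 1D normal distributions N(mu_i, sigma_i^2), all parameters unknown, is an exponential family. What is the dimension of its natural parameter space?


Exponential family dimension calculation:
Each univariate normal has two natural parameters (mu/sigma^2 and -1/(2 sigma^2)).
With 7 independent components, dim = 2 * 7 = 14.

14


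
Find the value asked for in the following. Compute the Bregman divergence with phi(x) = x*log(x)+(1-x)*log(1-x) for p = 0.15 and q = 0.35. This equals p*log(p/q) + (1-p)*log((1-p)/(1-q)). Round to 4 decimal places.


Bregman divergence with negative entropy generator:
D = p*log(p/q) + (1-p)*log((1-p)/(1-q)).
p = 0.15, q = 0.35.
p*log(p/q) = 0.15*log(0.15/0.35) = -0.127095.
(1-p)*log((1-p)/(1-q)) = 0.85*log(0.85/0.65) = 0.228024.
D = -0.127095 + 0.228024 = 0.1009

0.1009


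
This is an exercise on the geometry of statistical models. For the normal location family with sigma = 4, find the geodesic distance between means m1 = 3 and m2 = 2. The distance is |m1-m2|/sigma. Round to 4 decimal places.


On the fixed-variance normal subfamily, geodesic distance = |m1-m2|/sigma.
|3 - 2| = 1.
sigma = 4.
d = 1/4 = 0.2500

0.2500


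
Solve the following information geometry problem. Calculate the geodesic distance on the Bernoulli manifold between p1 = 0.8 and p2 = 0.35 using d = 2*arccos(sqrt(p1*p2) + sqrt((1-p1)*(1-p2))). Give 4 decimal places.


Geodesic distance on Bernoulli manifold:
d(p1,p2) = 2*arccos(sqrt(p1*p2) + sqrt((1-p1)*(1-p2))).
sqrt(p1*p2) = sqrt(0.8*0.35) = 0.52915.
sqrt((1-p1)*(1-p2)) = sqrt(0.2*0.65) = 0.360555.
arg = 0.52915 + 0.360555 = 0.889705.
d = 2*arccos(0.889705) = 0.9482

0.9482


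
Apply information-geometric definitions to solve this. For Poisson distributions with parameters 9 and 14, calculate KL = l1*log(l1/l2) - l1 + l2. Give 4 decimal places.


KL divergence for Poisson:
KL = l1*log(l1/l2) - l1 + l2.
l1 = 9, l2 = 14.
log(9/14) = -0.441833.
l1*log(l1/l2) = 9 * -0.441833 = -3.976495.
KL = -3.976495 - 9 + 14 = 1.0235

1.0235


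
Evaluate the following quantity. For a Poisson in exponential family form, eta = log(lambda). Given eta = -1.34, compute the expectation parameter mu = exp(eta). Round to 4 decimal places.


Expectation parameter for Poisson exponential family:
mu = exp(eta).
eta = -1.34.
mu = exp(-1.34) = 0.2618

0.2618


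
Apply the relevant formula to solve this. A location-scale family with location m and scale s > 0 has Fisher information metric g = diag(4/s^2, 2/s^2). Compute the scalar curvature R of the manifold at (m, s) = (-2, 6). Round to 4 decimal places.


The metric has the form g = (A dm^2 + B ds^2)/s^2 with A = 4, B = 2.
Substitute u = sqrt(A/B)*m: g = B*(du^2 + ds^2)/s^2, i.e. B times the
Poincare upper half-plane metric, which has constant Gaussian curvature -1.
Scaling a 2D metric by a constant c divides the Gaussian curvature by c,
so K = -1/B = -1/(2) = -0.5000 everywhere (the point (m, s) = (-2, 6) is irrelevant:
the curvature is constant).
Scalar curvature in dimension 2: R = 2K = -2/(2) = -1.0000.

-1.0000


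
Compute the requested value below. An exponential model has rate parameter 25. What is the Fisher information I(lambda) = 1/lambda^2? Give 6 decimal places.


Fisher information for exponential: I(lambda) = 1/lambda^2.
lambda = 25, lambda^2 = 625.
I = 1/625 = 0.001600

0.001600


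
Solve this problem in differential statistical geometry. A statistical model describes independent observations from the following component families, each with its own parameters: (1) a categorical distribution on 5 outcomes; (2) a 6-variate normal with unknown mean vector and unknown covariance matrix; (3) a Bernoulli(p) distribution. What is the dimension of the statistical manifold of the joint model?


The dimension of a statistical manifold equals the number of free
(independent) real parameters of the model. For a product of independent
blocks the parameter counts add.
- categorical on 5 outcomes (probabilities sum to 1): 5-1 = 4.
- 6-variate normal: 6 (mean) + 6*7/2 = 21 (symmetric covariance) = 27.
- Bernoulli (p): 1.
Total = 4 + 27 + 1 = 32.
Dimension = 32

32


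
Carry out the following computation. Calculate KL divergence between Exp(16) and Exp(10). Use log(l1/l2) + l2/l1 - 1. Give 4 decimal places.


KL divergence for exponential family:
KL = log(l1/l2) + l2/l1 - 1.
log(16/10) = 0.470004.
10/16 = 0.625.
KL = 0.470004 + 0.625 - 1 = 0.0950

0.0950


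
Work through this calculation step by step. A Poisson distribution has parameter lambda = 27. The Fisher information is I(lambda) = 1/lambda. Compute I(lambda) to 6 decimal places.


Fisher information for Poisson: I(lambda) = 1/lambda.
lambda = 27.
I(lambda) = 1/27 = 0.037037

0.037037


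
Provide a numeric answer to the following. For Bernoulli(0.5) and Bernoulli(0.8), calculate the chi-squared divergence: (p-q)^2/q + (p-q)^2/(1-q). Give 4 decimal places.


Chi-squared divergence between Bernoulli distributions:
chi^2 = (p-q)^2/q + (p-q)^2/(1-q).
p = 0.5, q = 0.8, p-q = -0.3.
(p-q)^2 = 0.09.
term1 = 0.09/0.8 = 0.1125.
term2 = 0.09/0.2 = 0.45.
chi^2 = 0.1125 + 0.45 = 0.5625

0.5625


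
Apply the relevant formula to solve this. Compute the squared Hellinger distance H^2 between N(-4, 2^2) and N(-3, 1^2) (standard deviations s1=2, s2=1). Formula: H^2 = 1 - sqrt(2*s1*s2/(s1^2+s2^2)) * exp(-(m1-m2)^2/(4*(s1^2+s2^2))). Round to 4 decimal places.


Squared Hellinger distance for Gaussians:
H^2 = 1 - sqrt(2*s1*s2/(s1^2+s2^2)) * exp(-(m1-m2)^2/(4*(s1^2+s2^2))).
s1^2 = 4, s2^2 = 1, s1^2+s2^2 = 5.
sqrt(2*2*1/(5)) = 0.894427.
(m1-m2)^2 = (-1)^2 = 1.
exp(-1/(4*5)) = exp(-0.05) = 0.951229.
H^2 = 1 - 0.894427*0.951229 = 0.1492

0.1492


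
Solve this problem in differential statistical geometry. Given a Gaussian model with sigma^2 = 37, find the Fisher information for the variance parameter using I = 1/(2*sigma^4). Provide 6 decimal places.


Fisher information for variance: I(sigma^2) = 1/(2*sigma^4).
sigma^2 = 37, so sigma^4 = 1369.
I = 1/(2*1369) = 1/2738 = 0.000365

0.000365


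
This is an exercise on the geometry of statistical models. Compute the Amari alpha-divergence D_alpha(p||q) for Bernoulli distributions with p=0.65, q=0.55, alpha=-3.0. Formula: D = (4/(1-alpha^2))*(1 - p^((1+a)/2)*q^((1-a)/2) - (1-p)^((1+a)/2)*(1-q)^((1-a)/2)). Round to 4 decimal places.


Amari alpha-divergence:
D = (4/(1-alpha^2))*(1 - p^((1+a)/2)*q^((1-a)/2) - (1-p)^((1+a)/2)*(1-q)^((1-a)/2)).
alpha = -3.0, p = 0.65, q = 0.55.
e1 = (1+alpha)/2 = -1.0, e2 = (1-alpha)/2 = 2.0.
t1 = p^e1 * q^e2 = 0.65^-1.0 * 0.55^2.0 = 0.465385.
t2 = (1-p)^e1 * (1-q)^e2 = 0.35^-1.0 * 0.45^2.0 = 0.578571.
4/(1-alpha^2) = -0.5.
D = -0.5*(1 - 0.465385 - 0.578571) = 0.0220

0.0220


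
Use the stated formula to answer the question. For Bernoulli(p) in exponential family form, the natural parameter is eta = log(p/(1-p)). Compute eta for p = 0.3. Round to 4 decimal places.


Natural parameter for Bernoulli: eta = log(p/(1-p)).
p = 0.3, 1-p = 0.7.
p/(1-p) = 0.428571.
eta = log(0.428571) = -0.8473

-0.8473


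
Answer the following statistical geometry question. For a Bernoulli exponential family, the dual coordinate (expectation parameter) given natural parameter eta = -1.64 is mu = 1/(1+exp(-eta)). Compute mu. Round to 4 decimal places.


Dual coordinate (expectation parameter) for Bernoulli:
mu = 1/(1+exp(-eta)).
eta = -1.64.
exp(-eta) = exp(1.64) = 5.15517.
mu = 1/(1+5.15517) = 0.1625

0.1625


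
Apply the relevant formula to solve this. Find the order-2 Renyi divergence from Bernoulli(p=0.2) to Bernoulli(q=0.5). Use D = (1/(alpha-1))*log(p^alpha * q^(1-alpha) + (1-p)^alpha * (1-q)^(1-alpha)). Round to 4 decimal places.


Renyi divergence of order alpha between Bernoulli distributions:
D = (1/(alpha-1))*log(p^alpha * q^(1-alpha) + (1-p)^alpha * (1-q)^(1-alpha)).
alpha = 2, p = 0.2, q = 0.5.
p^alpha * q^(1-alpha) = 0.2^2 * 0.5^-1 = 0.08.
(1-p)^alpha * (1-q)^(1-alpha) = 0.8^2 * 0.5^-1 = 1.28.
sum = 0.08 + 1.28 = 1.36.
D = (1/1)*log(1.36) = 0.3075

0.3075


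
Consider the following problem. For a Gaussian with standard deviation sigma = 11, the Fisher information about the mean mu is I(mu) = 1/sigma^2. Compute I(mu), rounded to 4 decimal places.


The Fisher information for the mean of a normal distribution is I(mu) = 1/sigma^2.
sigma = 11, so sigma^2 = 121.
I(mu) = 1/121 = 0.0083

0.0083


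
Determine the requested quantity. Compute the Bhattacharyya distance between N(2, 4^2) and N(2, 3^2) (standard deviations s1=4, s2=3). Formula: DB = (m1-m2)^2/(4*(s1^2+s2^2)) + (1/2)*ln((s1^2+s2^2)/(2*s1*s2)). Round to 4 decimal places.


Bhattacharyya distance between two Gaussians:
DB = (m1-m2)^2/(4*(s1^2+s2^2)) + (1/2)*ln((s1^2+s2^2)/(2*s1*s2)).
(m1-m2)^2 = (0)^2 = 0.
s1^2+s2^2 = 16 + 9 = 25.
term1 = 0/100 = 0.0.
term2 = 0.5*ln(25/24.0) = 0.020411.
DB = 0.0 + 0.020411 = 0.0204

0.0204


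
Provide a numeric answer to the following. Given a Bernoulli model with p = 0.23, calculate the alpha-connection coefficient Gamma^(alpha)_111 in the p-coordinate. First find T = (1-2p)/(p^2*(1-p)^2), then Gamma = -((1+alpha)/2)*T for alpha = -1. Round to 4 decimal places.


Skewness (Amari-Chentsov) tensor: T = (1-2p)/(p^2*(1-p)^2).
p = 0.23, 1-2p = 0.54, p^2 = 0.0529, (1-p)^2 = 0.5929.
T = 0.54/(0.0529 * 0.5929) = 17.216967.
In the p-coordinate, Gamma^(alpha) = Gamma^(0) - (alpha/2)*T with Gamma^(0) = (1/2)*g'(p) = -T/2,
so Gamma^(alpha) = -((1+alpha)/2)*T.
alpha = -1, -(1+alpha)/2 = 0.0.
Gamma = 0.0 * 17.216967 = 0.0000

0.0000


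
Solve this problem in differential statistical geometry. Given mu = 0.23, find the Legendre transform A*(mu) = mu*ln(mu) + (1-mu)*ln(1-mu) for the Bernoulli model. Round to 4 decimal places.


Legendre transform for Bernoulli:
A*(mu) = mu*log(mu) + (1-mu)*log(1-mu).
mu = 0.23, 1-mu = 0.77.
mu*log(mu) = 0.23*log(0.23) = -0.338025.
(1-mu)*log(1-mu) = 0.77*log(0.77) = -0.201251.
A* = -0.338025 + -0.201251 = -0.5393

-0.5393


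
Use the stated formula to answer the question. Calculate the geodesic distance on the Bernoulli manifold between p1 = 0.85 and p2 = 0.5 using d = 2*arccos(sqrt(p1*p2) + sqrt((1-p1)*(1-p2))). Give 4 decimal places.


Geodesic distance on Bernoulli manifold:
d(p1,p2) = 2*arccos(sqrt(p1*p2) + sqrt((1-p1)*(1-p2))).
sqrt(p1*p2) = sqrt(0.85*0.5) = 0.65192.
sqrt((1-p1)*(1-p2)) = sqrt(0.15*0.5) = 0.273861.
arg = 0.65192 + 0.273861 = 0.925782.
d = 2*arccos(0.925782) = 0.7754

0.7754


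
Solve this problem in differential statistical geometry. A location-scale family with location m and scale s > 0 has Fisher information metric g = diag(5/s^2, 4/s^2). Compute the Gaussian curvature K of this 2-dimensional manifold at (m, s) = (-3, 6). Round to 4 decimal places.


The metric has the form g = (A dm^2 + B ds^2)/s^2 with A = 5, B = 4.
Substitute u = sqrt(A/B)*m: g = B*(du^2 + ds^2)/s^2, i.e. B times the
Poincare upper half-plane metric, which has constant Gaussian curvature -1.
Scaling a 2D metric by a constant c divides the Gaussian curvature by c,
so K = -1/B = -1/(4) = -0.2500 everywhere (the point (m, s) = (-3, 6) is irrelevant:
the curvature is constant).
The requested Gaussian curvature is K = -0.2500.

-0.2500


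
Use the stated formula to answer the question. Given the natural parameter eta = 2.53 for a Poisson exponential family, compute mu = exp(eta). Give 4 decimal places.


Expectation parameter for Poisson exponential family:
mu = exp(eta).
eta = 2.53.
mu = exp(2.53) = 12.5535

12.5535


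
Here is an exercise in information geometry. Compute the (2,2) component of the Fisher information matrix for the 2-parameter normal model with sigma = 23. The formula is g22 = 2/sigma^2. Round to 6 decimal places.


For the 2-parameter normal family, the Fisher metric has:
  g11 = 1/sigma^2, g22 = 2/sigma^2.
sigma = 23, sigma^2 = 529.
g22 = 0.003781

0.003781


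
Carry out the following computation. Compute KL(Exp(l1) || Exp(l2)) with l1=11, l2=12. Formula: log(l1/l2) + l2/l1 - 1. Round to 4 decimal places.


KL divergence for exponential family:
KL = log(l1/l2) + l2/l1 - 1.
log(11/12) = -0.087011.
12/11 = 1.090909.
KL = -0.087011 + 1.090909 - 1 = 0.0039

0.0039


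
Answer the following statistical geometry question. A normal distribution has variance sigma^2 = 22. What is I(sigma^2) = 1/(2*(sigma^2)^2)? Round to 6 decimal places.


Fisher information for variance: I(sigma^2) = 1/(2*sigma^4).
sigma^2 = 22, so sigma^4 = 484.
I = 1/(2*484) = 1/968 = 0.001033

0.001033


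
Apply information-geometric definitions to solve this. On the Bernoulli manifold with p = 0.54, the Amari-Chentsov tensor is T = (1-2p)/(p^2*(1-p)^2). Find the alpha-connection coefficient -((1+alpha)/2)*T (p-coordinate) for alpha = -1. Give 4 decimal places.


Skewness (Amari-Chentsov) tensor: T = (1-2p)/(p^2*(1-p)^2).
p = 0.54, 1-2p = -0.08, p^2 = 0.2916, (1-p)^2 = 0.2116.
T = -0.08/(0.2916 * 0.2116) = -1.296543.
In the p-coordinate, Gamma^(alpha) = Gamma^(0) - (alpha/2)*T with Gamma^(0) = (1/2)*g'(p) = -T/2,
so Gamma^(alpha) = -((1+alpha)/2)*T.
alpha = -1, -(1+alpha)/2 = 0.0.
Gamma = 0.0 * -1.296543 = 0.0000

0.0000


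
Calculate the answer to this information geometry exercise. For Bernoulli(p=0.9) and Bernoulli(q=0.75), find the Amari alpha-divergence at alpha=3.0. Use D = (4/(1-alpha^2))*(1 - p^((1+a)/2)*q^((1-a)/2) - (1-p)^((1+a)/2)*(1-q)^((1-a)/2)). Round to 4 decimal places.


Amari alpha-divergence:
D = (4/(1-alpha^2))*(1 - p^((1+a)/2)*q^((1-a)/2) - (1-p)^((1+a)/2)*(1-q)^((1-a)/2)).
alpha = 3.0, p = 0.9, q = 0.75.
e1 = (1+alpha)/2 = 2.0, e2 = (1-alpha)/2 = -1.0.
t1 = p^e1 * q^e2 = 0.9^2.0 * 0.75^-1.0 = 1.08.
t2 = (1-p)^e1 * (1-q)^e2 = 0.1^2.0 * 0.25^-1.0 = 0.04.
4/(1-alpha^2) = -0.5.
D = -0.5*(1 - 1.08 - 0.04) = 0.0600

0.0600


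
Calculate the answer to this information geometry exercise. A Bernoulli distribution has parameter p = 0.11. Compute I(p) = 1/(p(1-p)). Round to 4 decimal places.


For Bernoulli(p), Fisher information is I(p) = 1/(p*(1-p)).
p = 0.11, 1-p = 0.89.
p*(1-p) = 0.0979.
I(p) = 1/0.0979 = 10.2145

10.2145


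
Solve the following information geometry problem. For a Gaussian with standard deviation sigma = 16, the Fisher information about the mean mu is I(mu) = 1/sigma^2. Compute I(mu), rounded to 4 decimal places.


The Fisher information for the mean of a normal distribution is I(mu) = 1/sigma^2.
sigma = 16, so sigma^2 = 256.
I(mu) = 1/256 = 0.0039

0.0039


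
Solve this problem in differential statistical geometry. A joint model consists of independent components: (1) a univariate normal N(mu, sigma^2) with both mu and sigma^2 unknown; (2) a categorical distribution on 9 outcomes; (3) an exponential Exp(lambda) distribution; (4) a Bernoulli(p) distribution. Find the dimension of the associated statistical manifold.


The dimension of a statistical manifold equals the number of free
(independent) real parameters of the model. For a product of independent
blocks the parameter counts add.
- normal (mu, sigma^2): 2.
- categorical on 9 outcomes (probabilities sum to 1): 9-1 = 8.
- exponential (lambda): 1.
- Bernoulli (p): 1.
Total = 2 + 8 + 1 + 1 = 12.
Dimension = 12

12


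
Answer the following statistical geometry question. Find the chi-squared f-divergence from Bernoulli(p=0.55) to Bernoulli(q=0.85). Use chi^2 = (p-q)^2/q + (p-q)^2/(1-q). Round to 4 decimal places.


Chi-squared divergence between Bernoulli distributions:
chi^2 = (p-q)^2/q + (p-q)^2/(1-q).
p = 0.55, q = 0.85, p-q = -0.3.
(p-q)^2 = 0.09.
term1 = 0.09/0.85 = 0.105882.
term2 = 0.09/0.15 = 0.6.
chi^2 = 0.105882 + 0.6 = 0.7059

0.7059


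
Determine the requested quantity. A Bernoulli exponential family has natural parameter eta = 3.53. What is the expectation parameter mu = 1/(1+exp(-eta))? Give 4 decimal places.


Dual coordinate (expectation parameter) for Bernoulli:
mu = 1/(1+exp(-eta)).
eta = 3.53.
exp(-eta) = exp(-3.53) = 0.029305.
mu = 1/(1+0.029305) = 0.9715

0.9715


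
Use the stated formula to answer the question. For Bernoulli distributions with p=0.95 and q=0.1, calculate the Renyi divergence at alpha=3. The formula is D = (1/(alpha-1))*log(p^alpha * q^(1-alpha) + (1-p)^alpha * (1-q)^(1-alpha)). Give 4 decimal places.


Renyi divergence of order alpha between Bernoulli distributions:
D = (1/(alpha-1))*log(p^alpha * q^(1-alpha) + (1-p)^alpha * (1-q)^(1-alpha)).
alpha = 3, p = 0.95, q = 0.1.
p^alpha * q^(1-alpha) = 0.95^3 * 0.1^-2 = 85.7375.
(1-p)^alpha * (1-q)^(1-alpha) = 0.05^3 * 0.9^-2 = 0.000154.
sum = 85.7375 + 0.000154 = 85.737654.
D = (1/2)*log(85.737654) = 2.2256

2.2256


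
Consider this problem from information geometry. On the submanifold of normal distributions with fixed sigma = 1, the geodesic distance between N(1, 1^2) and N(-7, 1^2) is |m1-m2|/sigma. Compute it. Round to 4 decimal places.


On the fixed-variance normal subfamily, geodesic distance = |m1-m2|/sigma.
|1 - -7| = 8.
sigma = 1.
d = 8/1 = 8.0000

8.0000


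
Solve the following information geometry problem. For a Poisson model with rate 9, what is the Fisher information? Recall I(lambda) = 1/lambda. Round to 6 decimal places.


Fisher information for Poisson: I(lambda) = 1/lambda.
lambda = 9.
I(lambda) = 1/9 = 0.111111

0.111111


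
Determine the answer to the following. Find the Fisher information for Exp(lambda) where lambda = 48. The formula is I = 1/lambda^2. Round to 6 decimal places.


Fisher information for exponential: I(lambda) = 1/lambda^2.
lambda = 48, lambda^2 = 2304.
I = 1/2304 = 0.000434

0.000434


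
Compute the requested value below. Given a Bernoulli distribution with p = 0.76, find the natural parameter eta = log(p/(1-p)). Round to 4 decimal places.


Natural parameter for Bernoulli: eta = log(p/(1-p)).
p = 0.76, 1-p = 0.24.
p/(1-p) = 3.166667.
eta = log(3.166667) = 1.1527

1.1527


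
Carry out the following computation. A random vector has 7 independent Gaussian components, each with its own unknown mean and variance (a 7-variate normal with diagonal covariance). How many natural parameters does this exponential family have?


Exponential family dimension calculation:
Each univariate normal has two natural parameters (mu/sigma^2 and -1/(2 sigma^2)).
With 7 independent components, dim = 2 * 7 = 14.

14


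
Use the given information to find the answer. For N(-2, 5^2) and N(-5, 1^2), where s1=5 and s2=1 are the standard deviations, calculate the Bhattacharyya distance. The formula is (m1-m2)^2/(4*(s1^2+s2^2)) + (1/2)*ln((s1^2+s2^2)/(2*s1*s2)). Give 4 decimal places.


Bhattacharyya distance between two Gaussians:
DB = (m1-m2)^2/(4*(s1^2+s2^2)) + (1/2)*ln((s1^2+s2^2)/(2*s1*s2)).
(m1-m2)^2 = (3)^2 = 9.
s1^2+s2^2 = 25 + 1 = 26.
term1 = 9/104 = 0.086538.
term2 = 0.5*ln(26/10.0) = 0.477756.
DB = 0.086538 + 0.477756 = 0.5643

0.5643


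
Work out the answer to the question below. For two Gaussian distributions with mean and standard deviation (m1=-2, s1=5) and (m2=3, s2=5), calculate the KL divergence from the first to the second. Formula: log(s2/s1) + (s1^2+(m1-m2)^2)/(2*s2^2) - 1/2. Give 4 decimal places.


KL divergence between normal distributions:
KL = log(s2/s1) + (s1^2 + (m1-m2)^2)/(2*s2^2) - 1/2.
log(5/5) = 0.0.
(5^2 + (-2-3)^2)/(2*5^2) = (25 + 25)/50 = 1.0.
KL = 0.0 + 1.0 - 0.5 = 0.5000

0.5000


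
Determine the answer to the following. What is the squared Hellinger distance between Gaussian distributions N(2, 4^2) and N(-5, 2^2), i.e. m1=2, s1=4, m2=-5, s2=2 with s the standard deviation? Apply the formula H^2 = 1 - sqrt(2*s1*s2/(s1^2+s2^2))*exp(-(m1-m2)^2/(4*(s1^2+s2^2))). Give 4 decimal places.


Squared Hellinger distance for Gaussians:
H^2 = 1 - sqrt(2*s1*s2/(s1^2+s2^2)) * exp(-(m1-m2)^2/(4*(s1^2+s2^2))).
s1^2 = 16, s2^2 = 4, s1^2+s2^2 = 20.
sqrt(2*4*2/(20)) = 0.894427.
(m1-m2)^2 = (7)^2 = 49.
exp(-49/(4*20)) = exp(-0.6125) = 0.541994.
H^2 = 1 - 0.894427*0.541994 = 0.5152

0.5152


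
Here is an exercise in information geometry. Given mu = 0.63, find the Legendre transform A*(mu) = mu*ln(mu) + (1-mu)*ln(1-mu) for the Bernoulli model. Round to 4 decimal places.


Legendre transform for Bernoulli:
A*(mu) = mu*log(mu) + (1-mu)*log(1-mu).
mu = 0.63, 1-mu = 0.37.
mu*log(mu) = 0.63*log(0.63) = -0.291082.
(1-mu)*log(1-mu) = 0.37*log(0.37) = -0.367873.
A* = -0.291082 + -0.367873 = -0.6590

-0.6590


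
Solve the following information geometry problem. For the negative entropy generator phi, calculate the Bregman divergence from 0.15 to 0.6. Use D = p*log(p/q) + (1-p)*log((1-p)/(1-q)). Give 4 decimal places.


Bregman divergence with negative entropy generator:
D = p*log(p/q) + (1-p)*log((1-p)/(1-q)).
p = 0.15, q = 0.6.
p*log(p/q) = 0.15*log(0.15/0.6) = -0.207944.
(1-p)*log((1-p)/(1-q)) = 0.85*log(0.85/0.4) = 0.640706.
D = -0.207944 + 0.640706 = 0.4328

0.4328


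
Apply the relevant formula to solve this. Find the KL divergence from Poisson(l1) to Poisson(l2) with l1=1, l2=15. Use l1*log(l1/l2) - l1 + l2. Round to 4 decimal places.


KL divergence for Poisson:
KL = l1*log(l1/l2) - l1 + l2.
l1 = 1, l2 = 15.
log(1/15) = -2.70805.
l1*log(l1/l2) = 1 * -2.70805 = -2.70805.
KL = -2.70805 - 1 + 15 = 11.2919

11.2919


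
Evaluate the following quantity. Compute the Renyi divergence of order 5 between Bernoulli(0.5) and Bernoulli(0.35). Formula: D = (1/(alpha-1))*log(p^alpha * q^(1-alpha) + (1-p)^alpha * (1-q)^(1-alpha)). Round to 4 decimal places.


Renyi divergence of order alpha between Bernoulli distributions:
D = (1/(alpha-1))*log(p^alpha * q^(1-alpha) + (1-p)^alpha * (1-q)^(1-alpha)).
alpha = 5, p = 0.5, q = 0.35.
p^alpha * q^(1-alpha) = 0.5^5 * 0.35^-4 = 2.082466.
(1-p)^alpha * (1-q)^(1-alpha) = 0.5^5 * 0.65^-4 = 0.175064.
sum = 2.082466 + 0.175064 = 2.25753.
D = (1/4)*log(2.25753) = 0.2036

0.2036


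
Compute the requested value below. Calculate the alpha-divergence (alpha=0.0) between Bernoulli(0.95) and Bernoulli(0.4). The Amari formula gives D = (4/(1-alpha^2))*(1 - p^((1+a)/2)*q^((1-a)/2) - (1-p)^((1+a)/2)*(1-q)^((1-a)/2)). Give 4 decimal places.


Amari alpha-divergence:
D = (4/(1-alpha^2))*(1 - p^((1+a)/2)*q^((1-a)/2) - (1-p)^((1+a)/2)*(1-q)^((1-a)/2)).
alpha = 0.0, p = 0.95, q = 0.4.
e1 = (1+alpha)/2 = 0.5, e2 = (1-alpha)/2 = 0.5.
t1 = p^e1 * q^e2 = 0.95^0.5 * 0.4^0.5 = 0.616441.
t2 = (1-p)^e1 * (1-q)^e2 = 0.05^0.5 * 0.6^0.5 = 0.173205.
4/(1-alpha^2) = 4.0.
D = 4.0*(1 - 0.616441 - 0.173205) = 0.8414

0.8414


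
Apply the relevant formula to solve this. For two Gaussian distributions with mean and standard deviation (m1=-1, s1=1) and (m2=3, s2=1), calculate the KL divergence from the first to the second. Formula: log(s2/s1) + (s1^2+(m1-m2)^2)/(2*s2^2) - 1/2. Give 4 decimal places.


KL divergence between normal distributions:
KL = log(s2/s1) + (s1^2 + (m1-m2)^2)/(2*s2^2) - 1/2.
log(1/1) = 0.0.
(1^2 + (-1-3)^2)/(2*1^2) = (1 + 16)/2 = 8.5.
KL = 0.0 + 8.5 - 0.5 = 8.0000

8.0000


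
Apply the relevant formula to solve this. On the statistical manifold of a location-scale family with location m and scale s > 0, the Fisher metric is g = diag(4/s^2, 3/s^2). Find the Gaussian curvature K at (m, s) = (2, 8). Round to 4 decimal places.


The metric has the form g = (A dm^2 + B ds^2)/s^2 with A = 4, B = 3.
Substitute u = sqrt(A/B)*m: g = B*(du^2 + ds^2)/s^2, i.e. B times the
Poincare upper half-plane metric, which has constant Gaussian curvature -1.
Scaling a 2D metric by a constant c divides the Gaussian curvature by c,
so K = -1/B = -1/(3) = -0.3333 everywhere (the point (m, s) = (2, 8) is irrelevant:
the curvature is constant).
The requested Gaussian curvature is K = -0.3333.

-0.3333


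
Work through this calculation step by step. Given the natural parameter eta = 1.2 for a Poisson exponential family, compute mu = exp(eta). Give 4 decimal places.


Expectation parameter for Poisson exponential family:
mu = exp(eta).
eta = 1.2.
mu = exp(1.2) = 3.3201

3.3201


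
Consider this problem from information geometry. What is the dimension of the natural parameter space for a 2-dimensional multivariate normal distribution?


Exponential family dimension calculation:
For 2-dim MVN: mean has 2 params, covariance has 2*3/2 = 3 unique entries.
Total dim = 2 + 3 = 5.

5


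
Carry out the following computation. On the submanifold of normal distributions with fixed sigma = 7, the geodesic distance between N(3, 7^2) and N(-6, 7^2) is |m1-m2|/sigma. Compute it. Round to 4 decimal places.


On the fixed-variance normal subfamily, geodesic distance = |m1-m2|/sigma.
|3 - -6| = 9.
sigma = 7.
d = 9/7 = 1.2857

1.2857


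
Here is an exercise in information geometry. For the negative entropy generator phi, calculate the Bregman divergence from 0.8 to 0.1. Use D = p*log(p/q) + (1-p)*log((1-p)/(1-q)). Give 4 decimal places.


Bregman divergence with negative entropy generator:
D = p*log(p/q) + (1-p)*log((1-p)/(1-q)).
p = 0.8, q = 0.1.
p*log(p/q) = 0.8*log(0.8/0.1) = 1.663553.
(1-p)*log((1-p)/(1-q)) = 0.2*log(0.2/0.9) = -0.300815.
D = 1.663553 + -0.300815 = 1.3627

1.3627


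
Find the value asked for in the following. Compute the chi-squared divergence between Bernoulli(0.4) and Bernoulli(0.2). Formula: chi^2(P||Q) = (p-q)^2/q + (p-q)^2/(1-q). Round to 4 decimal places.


Chi-squared divergence between Bernoulli distributions:
chi^2 = (p-q)^2/q + (p-q)^2/(1-q).
p = 0.4, q = 0.2, p-q = 0.2.
(p-q)^2 = 0.04.
term1 = 0.04/0.2 = 0.2.
term2 = 0.04/0.8 = 0.05.
chi^2 = 0.2 + 0.05 = 0.2500

0.2500


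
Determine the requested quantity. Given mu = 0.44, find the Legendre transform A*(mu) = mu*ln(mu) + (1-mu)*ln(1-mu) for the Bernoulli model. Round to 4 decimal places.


Legendre transform for Bernoulli:
A*(mu) = mu*log(mu) + (1-mu)*log(1-mu).
mu = 0.44, 1-mu = 0.56.
mu*log(mu) = 0.44*log(0.44) = -0.361231.
(1-mu)*log(1-mu) = 0.56*log(0.56) = -0.324698.
A* = -0.361231 + -0.324698 = -0.6859

-0.6859


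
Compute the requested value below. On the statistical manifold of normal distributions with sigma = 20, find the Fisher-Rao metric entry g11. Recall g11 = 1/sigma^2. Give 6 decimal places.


For the 2-parameter normal family, the Fisher metric has:
  g11 = 1/sigma^2, g22 = 2/sigma^2.
sigma = 20, sigma^2 = 400.
g11 = 0.002500

0.002500


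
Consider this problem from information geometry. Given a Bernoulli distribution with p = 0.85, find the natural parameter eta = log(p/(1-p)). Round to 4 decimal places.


Natural parameter for Bernoulli: eta = log(p/(1-p)).
p = 0.85, 1-p = 0.15.
p/(1-p) = 5.666667.
eta = log(5.666667) = 1.7346

1.7346


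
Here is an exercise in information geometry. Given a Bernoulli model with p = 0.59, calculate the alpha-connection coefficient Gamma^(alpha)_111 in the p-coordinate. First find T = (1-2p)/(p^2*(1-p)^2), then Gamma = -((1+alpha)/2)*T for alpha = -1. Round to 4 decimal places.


Skewness (Amari-Chentsov) tensor: T = (1-2p)/(p^2*(1-p)^2).
p = 0.59, 1-2p = -0.18, p^2 = 0.3481, (1-p)^2 = 0.1681.
T = -0.18/(0.3481 * 0.1681) = -3.076102.
In the p-coordinate, Gamma^(alpha) = Gamma^(0) - (alpha/2)*T with Gamma^(0) = (1/2)*g'(p) = -T/2,
so Gamma^(alpha) = -((1+alpha)/2)*T.
alpha = -1, -(1+alpha)/2 = 0.0.
Gamma = 0.0 * -3.076102 = 0.0000

0.0000


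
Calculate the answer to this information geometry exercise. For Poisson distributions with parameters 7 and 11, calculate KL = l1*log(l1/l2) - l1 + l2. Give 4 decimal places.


KL divergence for Poisson:
KL = l1*log(l1/l2) - l1 + l2.
l1 = 7, l2 = 11.
log(7/11) = -0.451985.
l1*log(l1/l2) = 7 * -0.451985 = -3.163896.
KL = -3.163896 - 7 + 11 = 0.8361

0.8361


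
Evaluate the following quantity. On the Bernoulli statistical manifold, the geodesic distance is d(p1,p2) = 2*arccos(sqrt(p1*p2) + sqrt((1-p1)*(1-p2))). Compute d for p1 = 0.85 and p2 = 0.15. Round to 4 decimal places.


Geodesic distance on Bernoulli manifold:
d(p1,p2) = 2*arccos(sqrt(p1*p2) + sqrt((1-p1)*(1-p2))).
sqrt(p1*p2) = sqrt(0.85*0.15) = 0.357071.
sqrt((1-p1)*(1-p2)) = sqrt(0.15*0.85) = 0.357071.
arg = 0.357071 + 0.357071 = 0.714143.
d = 2*arccos(0.714143) = 1.5508

1.5508


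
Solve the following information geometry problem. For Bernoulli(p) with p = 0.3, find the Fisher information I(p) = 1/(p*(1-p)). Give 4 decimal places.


For Bernoulli(p), Fisher information is I(p) = 1/(p*(1-p)).
p = 0.3, 1-p = 0.7.
p*(1-p) = 0.21.
I(p) = 1/0.21 = 4.7619

4.7619


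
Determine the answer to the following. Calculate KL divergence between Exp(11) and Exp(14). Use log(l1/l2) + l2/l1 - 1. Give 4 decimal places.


KL divergence for exponential family:
KL = log(l1/l2) + l2/l1 - 1.
log(11/14) = -0.241162.
14/11 = 1.272727.
KL = -0.241162 + 1.272727 - 1 = 0.0316

0.0316


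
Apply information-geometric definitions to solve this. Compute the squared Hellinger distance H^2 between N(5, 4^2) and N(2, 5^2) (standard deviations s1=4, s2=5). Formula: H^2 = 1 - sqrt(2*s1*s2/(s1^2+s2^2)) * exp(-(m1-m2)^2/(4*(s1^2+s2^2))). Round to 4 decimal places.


Squared Hellinger distance for Gaussians:
H^2 = 1 - sqrt(2*s1*s2/(s1^2+s2^2)) * exp(-(m1-m2)^2/(4*(s1^2+s2^2))).
s1^2 = 16, s2^2 = 25, s1^2+s2^2 = 41.
sqrt(2*4*5/(41)) = 0.98773.
(m1-m2)^2 = (3)^2 = 9.
exp(-9/(4*41)) = exp(-0.054878) = 0.946601.
H^2 = 1 - 0.98773*0.946601 = 0.0650

0.0650


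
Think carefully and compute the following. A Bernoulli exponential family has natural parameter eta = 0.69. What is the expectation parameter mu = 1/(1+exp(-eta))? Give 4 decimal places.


Dual coordinate (expectation parameter) for Bernoulli:
mu = 1/(1+exp(-eta)).
eta = 0.69.
exp(-eta) = exp(-0.69) = 0.501576.
mu = 1/(1+0.501576) = 0.6660

0.6660


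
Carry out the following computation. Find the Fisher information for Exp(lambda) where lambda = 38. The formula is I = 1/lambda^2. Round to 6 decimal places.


Fisher information for exponential: I(lambda) = 1/lambda^2.
lambda = 38, lambda^2 = 1444.
I = 1/1444 = 0.000693

0.000693


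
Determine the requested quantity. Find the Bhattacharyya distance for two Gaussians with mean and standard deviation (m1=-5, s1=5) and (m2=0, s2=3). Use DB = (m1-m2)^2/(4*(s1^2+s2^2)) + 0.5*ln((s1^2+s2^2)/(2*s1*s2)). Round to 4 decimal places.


Bhattacharyya distance between two Gaussians:
DB = (m1-m2)^2/(4*(s1^2+s2^2)) + (1/2)*ln((s1^2+s2^2)/(2*s1*s2)).
(m1-m2)^2 = (-5)^2 = 25.
s1^2+s2^2 = 25 + 9 = 34.
term1 = 25/136 = 0.183824.
term2 = 0.5*ln(34/30.0) = 0.062582.
DB = 0.183824 + 0.062582 = 0.2464

0.2464


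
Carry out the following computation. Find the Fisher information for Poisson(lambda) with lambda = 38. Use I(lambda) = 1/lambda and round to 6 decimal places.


Fisher information for Poisson: I(lambda) = 1/lambda.
lambda = 38.
I(lambda) = 1/38 = 0.026316

0.026316


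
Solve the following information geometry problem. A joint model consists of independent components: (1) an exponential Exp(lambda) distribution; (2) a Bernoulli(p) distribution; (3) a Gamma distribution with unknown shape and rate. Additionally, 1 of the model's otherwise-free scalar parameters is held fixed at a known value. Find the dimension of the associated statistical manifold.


The dimension of a statistical manifold equals the number of free
(independent) real parameters of the model. For a product of independent
blocks the parameter counts add.
- exponential (lambda): 1.
- Bernoulli (p): 1.
- Gamma (shape, rate): 2.
Total = 1 + 1 + 2 = 4.
1 parameter(s) fixed at known values: 4 - 1 = 3.
Dimension = 3

3


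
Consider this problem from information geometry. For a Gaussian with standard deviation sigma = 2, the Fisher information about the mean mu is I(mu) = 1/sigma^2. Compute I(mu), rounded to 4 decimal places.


The Fisher information for the mean of a normal distribution is I(mu) = 1/sigma^2.
sigma = 2, so sigma^2 = 4.
I(mu) = 1/4 = 0.2500

0.2500


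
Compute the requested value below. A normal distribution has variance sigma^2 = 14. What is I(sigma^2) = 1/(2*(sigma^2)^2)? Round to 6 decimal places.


Fisher information for variance: I(sigma^2) = 1/(2*sigma^4).
sigma^2 = 14, so sigma^4 = 196.
I = 1/(2*196) = 1/392 = 0.002551

0.002551


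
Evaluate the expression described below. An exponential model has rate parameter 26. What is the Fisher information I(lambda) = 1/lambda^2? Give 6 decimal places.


Fisher information for exponential: I(lambda) = 1/lambda^2.
lambda = 26, lambda^2 = 676.
I = 1/676 = 0.001479

0.001479


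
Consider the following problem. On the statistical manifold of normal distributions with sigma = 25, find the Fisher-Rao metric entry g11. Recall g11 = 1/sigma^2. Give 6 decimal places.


For the 2-parameter normal family, the Fisher metric has:
  g11 = 1/sigma^2, g22 = 2/sigma^2.
sigma = 25, sigma^2 = 625.
g11 = 0.001600

0.001600


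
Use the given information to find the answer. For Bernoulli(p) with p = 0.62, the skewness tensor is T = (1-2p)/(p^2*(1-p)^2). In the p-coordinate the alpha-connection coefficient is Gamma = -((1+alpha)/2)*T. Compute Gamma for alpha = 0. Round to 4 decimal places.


Skewness (Amari-Chentsov) tensor: T = (1-2p)/(p^2*(1-p)^2).
p = 0.62, 1-2p = -0.24, p^2 = 0.3844, (1-p)^2 = 0.1444.
T = -0.24/(0.3844 * 0.1444) = -4.323751.
In the p-coordinate, Gamma^(alpha) = Gamma^(0) - (alpha/2)*T with Gamma^(0) = (1/2)*g'(p) = -T/2,
so Gamma^(alpha) = -((1+alpha)/2)*T.
alpha = 0, -(1+alpha)/2 = -0.5.
Gamma = -0.5 * -4.323751 = 2.1619

2.1619


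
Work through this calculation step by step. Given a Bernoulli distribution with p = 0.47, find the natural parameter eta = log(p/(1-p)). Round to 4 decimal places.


Natural parameter for Bernoulli: eta = log(p/(1-p)).
p = 0.47, 1-p = 0.53.
p/(1-p) = 0.886792.
eta = log(0.886792) = -0.1201

-0.1201


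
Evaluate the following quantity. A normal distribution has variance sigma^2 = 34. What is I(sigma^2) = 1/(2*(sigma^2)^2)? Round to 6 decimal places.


Fisher information for variance: I(sigma^2) = 1/(2*sigma^4).
sigma^2 = 34, so sigma^4 = 1156.
I = 1/(2*1156) = 1/2312 = 0.000433

0.000433


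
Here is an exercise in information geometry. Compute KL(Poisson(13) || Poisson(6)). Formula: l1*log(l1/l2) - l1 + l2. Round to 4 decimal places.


KL divergence for Poisson:
KL = l1*log(l1/l2) - l1 + l2.
l1 = 13, l2 = 6.
log(13/6) = 0.77319.
l1*log(l1/l2) = 13 * 0.77319 = 10.051469.
KL = 10.051469 - 13 + 6 = 3.0515

3.0515


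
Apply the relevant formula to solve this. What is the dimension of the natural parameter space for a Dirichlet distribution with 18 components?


Exponential family dimension calculation:
Dirichlet with 18 components has 18 natural parameters.

18


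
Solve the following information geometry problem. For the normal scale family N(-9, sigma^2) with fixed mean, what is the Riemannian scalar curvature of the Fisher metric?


This family has a single free parameter, so its statistical manifold
is 1-dimensional. The Riemann curvature tensor of any 1-dimensional
Riemannian manifold vanishes identically, so R = 0.

0


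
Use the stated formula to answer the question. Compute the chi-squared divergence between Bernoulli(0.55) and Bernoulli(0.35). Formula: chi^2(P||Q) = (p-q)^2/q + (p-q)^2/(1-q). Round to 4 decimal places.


Chi-squared divergence between Bernoulli distributions:
chi^2 = (p-q)^2/q + (p-q)^2/(1-q).
p = 0.55, q = 0.35, p-q = 0.2.
(p-q)^2 = 0.04.
term1 = 0.04/0.35 = 0.114286.
term2 = 0.04/0.65 = 0.061538.
chi^2 = 0.114286 + 0.061538 = 0.1758

0.1758
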